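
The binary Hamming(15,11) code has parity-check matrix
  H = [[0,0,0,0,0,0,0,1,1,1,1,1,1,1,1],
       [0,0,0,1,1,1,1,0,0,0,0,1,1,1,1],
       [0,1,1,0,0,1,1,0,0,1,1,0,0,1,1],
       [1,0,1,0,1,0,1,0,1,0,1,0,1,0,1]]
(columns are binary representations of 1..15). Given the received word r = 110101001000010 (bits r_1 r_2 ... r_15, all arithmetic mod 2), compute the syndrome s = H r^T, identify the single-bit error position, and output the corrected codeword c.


s = (0, 1, 1, 0)^T, error position = 6, corrected codeword c = 110100001000010

Compute s = H r^T mod 2 one row at a time:
  s_1 = 0 + 1 + 0 + 0 + 0 + 0 + 1 + 0 = 2 ≡ 0 (mod 2).
  s_2 = 1 + 0 + 1 + 0 + 0 + 0 + 1 + 0 = 3 ≡ 1 (mod 2).
  s_3 = 1 + 0 + 1 + 0 + 0 + 0 + 1 + 0 = 3 ≡ 1 (mod 2).
  s_4 = 1 + 0 + 0 + 0 + 1 + 0 + 0 + 0 = 2 ≡ 0 (mod 2).
s = (0, 1, 1, 0)^T — this equals column 6 of H (binary 0110), so error is at position 6.
Correct: flip bit 6 of r = 110101001000010 to get c = 110100001000010.


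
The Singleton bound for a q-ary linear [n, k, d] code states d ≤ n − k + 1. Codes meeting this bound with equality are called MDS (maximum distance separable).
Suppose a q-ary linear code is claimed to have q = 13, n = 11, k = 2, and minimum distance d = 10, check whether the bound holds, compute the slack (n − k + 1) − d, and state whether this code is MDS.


Singleton RHS = n − k + 1 = 10, slack = 0, bound satisfied, MDS.

Singleton bound: d ≤ n − k + 1.
Here n = 11, k = 2, so n − k + 1 = 10.
Given d = 10, check d ≤ 10: YES.
Slack = (n − k + 1) − d = 0.
The code is MDS (slack = 0).
Description: the claimed parameters are [11, 2, 10]_13; such a code would be MDS (meets Singleton bound).


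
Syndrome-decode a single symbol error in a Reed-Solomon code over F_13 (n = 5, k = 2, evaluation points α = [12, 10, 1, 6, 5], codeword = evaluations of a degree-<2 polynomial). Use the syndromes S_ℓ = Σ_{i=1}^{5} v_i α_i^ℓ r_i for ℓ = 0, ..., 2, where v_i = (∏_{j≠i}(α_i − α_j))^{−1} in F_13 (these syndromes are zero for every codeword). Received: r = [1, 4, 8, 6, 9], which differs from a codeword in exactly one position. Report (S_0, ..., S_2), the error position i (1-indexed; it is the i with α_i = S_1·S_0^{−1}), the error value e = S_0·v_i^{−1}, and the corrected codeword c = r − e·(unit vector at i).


S = (9, 12, 3), error at position 2, error magnitude e = 10, c = [1, 7, 8, 6, 9].

Step 1: column multipliers v_i = (∏_{j≠i}(α_i − α_j))^{−1} mod 13.
  i = 1 (α = 12): (12−10)(12−1)(12−6)(12−5) = 2·11·6·7 = 924 ≡ 1, so v_1 = 1^{−1} = 1 (mod 13).
  i = 2 (α = 10): (10−12)(10−1)(10−6)(10−5) = (−2)·9·4·5 = −360 ≡ 4, so v_2 = 4^{−1} = 10 (mod 13).
  i = 3 (α = 1): (1−12)(1−10)(1−6)(1−5) = (−11)·(−9)·(−5)·(−4) = 1980 ≡ 4, so v_3 = 4^{−1} = 10 (mod 13).
  i = 4 (α = 6): (6−12)(6−10)(6−1)(6−5) = (−6)·(−4)·5·1 = 120 ≡ 3, so v_4 = 3^{−1} = 9 (mod 13).
  i = 5 (α = 5): (5−12)(5−10)(5−1)(5−6) = (−7)·(−5)·4·(−1) = −140 ≡ 3, so v_5 = 3^{−1} = 9 (mod 13).
  v = [1, 10, 10, 9, 9].
Step 2: syndromes of r = [1, 4, 8, 6, 9] (all sums mod 13).
  S_0 = Σ v_i r_i = 1·1 + 10·4 + 10·8 + 9·6 + 9·9 = 256 ≡ 9.
  S_1 = Σ v_i α_i r_i = 1·12·1 + 10·10·4 + 10·1·8 + 9·6·6 + 9·5·9 = 1221 ≡ 12.
  α_i^2 mod 13 = [1, 9, 1, 10, 12].
  S_2 = Σ v_i α_i^2 r_i = 1·1·1 + 10·9·4 + 10·1·8 + 9·10·6 + 9·12·9 = 1953 ≡ 3.
  S = (9, 12, 3) ≠ 0, so r is not a codeword (an error is present).
Step 3: locate the error. For a single error e at position i, S_ℓ = v_i·e·α_i^ℓ, so α_err = S_1/S_0.
  S_0^{−1} = 9^{−1} = 3 (mod 13), so α_err = 12·3 = 36 ≡ 10 = α_2. Error position i = 2.
  Consistency check: S_2/S_1 = 3·12 = 36 ≡ 10 = α_err ✓ (single-error assumption holds).
Step 4: error magnitude e = S_0/v_2 = S_0·∏_{j≠2}(α_2 − α_j) = 9·4 = 36 ≡ 10 (mod 13).
Step 5: correct position 2: c_2 = r_2 − e = 4 − 10 ≡ 7 (mod 13). Hence c = [1, 7, 8, 6, 9].
  Check: interpolating c through the α_i gives m(x) = 11 + 10·x (degree < 2) with m(α_i) = c_i for every i, so c is indeed a codeword.


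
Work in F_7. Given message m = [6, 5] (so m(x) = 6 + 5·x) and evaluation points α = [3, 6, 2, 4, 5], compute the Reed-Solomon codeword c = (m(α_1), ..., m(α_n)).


c = [0, 1, 2, 5, 3]

Message polynomial: m(x) = 6 + 5·x (mod 7).
For each evaluation point α_i, compute m(α_i) mod 7:
  α_1 = 3: Horner steps 5 → 0, so m(3) = 0.
  α_2 = 6: Horner steps 5 → 1, so m(6) = 1.
  α_3 = 2: Horner steps 5 → 2, so m(2) = 2.
  α_4 = 4: Horner steps 5 → 5, so m(4) = 5.
  α_5 = 5: Horner steps 5 → 3, so m(5) = 3.
Codeword c = [0, 1, 2, 5, 3] ∈ F_7^5.


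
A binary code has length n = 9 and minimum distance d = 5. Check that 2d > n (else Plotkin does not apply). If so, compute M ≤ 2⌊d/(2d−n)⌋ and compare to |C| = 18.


Plotkin bound M ≤ 10; given |C| = 18 > bound (violated).

Check applicability: 2d = 10, n = 9.
2d − n = 1 > 0, so Plotkin applies.
Compute d/(2d−n) = 5/1 ≈ 5.0000.
⌊d/(2d−n)⌋ = 5.
Plotkin bound: M ≤ 2·5 = 10.
Given |C| = 18, check: VIOLATED.
This |C| is above the Plotkin bound, so no binary code with n = 9, d = 5 and 18 codewords exists.


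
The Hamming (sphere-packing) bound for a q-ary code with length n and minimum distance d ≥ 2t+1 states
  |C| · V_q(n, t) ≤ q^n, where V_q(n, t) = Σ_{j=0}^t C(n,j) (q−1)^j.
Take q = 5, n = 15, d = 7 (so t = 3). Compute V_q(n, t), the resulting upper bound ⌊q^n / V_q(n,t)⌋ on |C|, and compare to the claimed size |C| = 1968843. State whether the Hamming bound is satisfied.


V_q(n, t) = 30861, q^n = 30517578125, Hamming bound = 988871, |C| = 1968843 > bound (violated).

Step 1: Compute V_q(n, t) = Σ_{j=0}^3 C(n, j) (q−1)^j.
  j = 0: C(15,0)·(4)^0 = 1·1 = 1.
  j = 1: C(15,1)·(4)^1 = 15·4 = 60.
  j = 2: C(15,2)·(4)^2 = 105·16 = 1680.
  j = 3: C(15,3)·(4)^3 = 455·64 = 29120.
  V_q(n, t) = 1 + 60 + 1680 + 29120 = 30861.
Step 2: q^n = 5^15 = 30517578125.
Step 3: Hamming bound ⌊q^n / V_q(n,t)⌋ = ⌊30517578125/30861⌋ = 988871.
Step 4: Compare |C| = 1968843 to 988871: violated.
The claimed |C| lies above the Hamming bound, so no 5-ary code of length 15 with d ≥ 7 can have 1968843 codewords.


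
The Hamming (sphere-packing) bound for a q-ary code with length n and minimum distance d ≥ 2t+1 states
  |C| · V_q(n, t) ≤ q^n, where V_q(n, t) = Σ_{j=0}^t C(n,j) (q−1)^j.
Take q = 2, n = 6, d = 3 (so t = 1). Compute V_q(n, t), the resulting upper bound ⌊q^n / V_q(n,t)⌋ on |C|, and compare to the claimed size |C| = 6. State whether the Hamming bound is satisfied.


V_q(n, t) = 7, q^n = 64, Hamming bound = 9, |C| = 6 ≤ bound (satisfied).

Step 1: Compute V_q(n, t) = Σ_{j=0}^1 C(n, j) (q−1)^j.
  j = 0: C(6,0)·(1)^0 = 1·1 = 1.
  j = 1: C(6,1)·(1)^1 = 6·1 = 6.
  V_q(n, t) = 1 + 6 = 7.
Step 2: q^n = 2^6 = 64.
Step 3: Hamming bound ⌊q^n / V_q(n,t)⌋ = ⌊64/7⌋ = 9.
Step 4: Compare |C| = 6 to 9: satisfied.
The claimed |C| lies below the Hamming bound.


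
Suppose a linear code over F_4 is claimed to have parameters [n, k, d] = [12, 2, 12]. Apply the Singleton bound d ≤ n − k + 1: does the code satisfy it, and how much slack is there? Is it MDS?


Singleton RHS = n − k + 1 = 11, slack = -1, bound violated (no such code; not MDS).

Singleton bound: d ≤ n − k + 1.
Here n = 12, k = 2, so n − k + 1 = 11.
Given d = 12, check d ≤ 11: NO.
Slack = (n − k + 1) − d = -1.
The slack is negative: d = 12 exceeds n − k + 1 = 11 by 1, so the Singleton bound is violated and no linear [12, 2, 12]_4 code can exist. In particular it is not MDS (MDS requires d = n − k + 1 exactly).
Description: the claimed parameters are [12, 2, 12]_4; such a code would be impossible (violates the Singleton bound).


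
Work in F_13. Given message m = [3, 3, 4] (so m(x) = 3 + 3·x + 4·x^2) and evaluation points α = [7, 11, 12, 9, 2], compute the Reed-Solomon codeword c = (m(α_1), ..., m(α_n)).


c = [12, 0, 4, 3, 12]

Message polynomial: m(x) = 3 + 3·x + 4·x^2 (mod 13).
For each evaluation point α_i, compute m(α_i) mod 13:
  α_1 = 7: Horner steps 4 → 5 → 12, so m(7) = 12.
  α_2 = 11: Horner steps 4 → 8 → 0, so m(11) = 0.
  α_3 = 12: Horner steps 4 → 12 → 4, so m(12) = 4.
  α_4 = 9: Horner steps 4 → 0 → 3, so m(9) = 3.
  α_5 = 2: Horner steps 4 → 11 → 12, so m(2) = 12.
Codeword c = [12, 0, 4, 3, 12] ∈ F_13^5.


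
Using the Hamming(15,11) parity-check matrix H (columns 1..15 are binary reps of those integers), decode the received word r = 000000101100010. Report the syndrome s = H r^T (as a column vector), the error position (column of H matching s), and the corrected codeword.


s = (1, 0, 1, 0)^T, error position = 10, corrected codeword c = 000000101000010

Compute s = H r^T mod 2 one row at a time:
  s_1 = 0 + 1 + 1 + 0 + 0 + 0 + 1 + 0 = 3 ≡ 1 (mod 2).
  s_2 = 0 + 0 + 0 + 1 + 0 + 0 + 1 + 0 = 2 ≡ 0 (mod 2).
  s_3 = 0 + 0 + 0 + 1 + 1 + 0 + 1 + 0 = 3 ≡ 1 (mod 2).
  s_4 = 0 + 0 + 0 + 1 + 1 + 0 + 0 + 0 = 2 ≡ 0 (mod 2).
s = (1, 0, 1, 0)^T — this equals column 10 of H (binary 1010), so error is at position 10.
Correct: flip bit 10 of r = 000000101100010 to get c = 000000101000010.


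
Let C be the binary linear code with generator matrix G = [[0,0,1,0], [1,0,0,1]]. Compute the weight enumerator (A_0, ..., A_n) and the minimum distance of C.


Weight distribution: A_0 = 1, A_1 = 1, A_2 = 1, A_3 = 1. Minimum distance d = 1.

Enumerate all 2^2 = 4 messages m ∈ F_2^2.
For each, compute codeword c = mG in F_2^4, then tally its weight.
  m = 00 → c = 0000, weight = 0.
  m = 10 → c = 0010, weight = 1.
  m = 01 → c = 1001, weight = 2.
  m = 11 → c = 1011, weight = 3.
Tally weights:
  weight 0: 1 codewords.
  weight 1: 1 codewords.
  weight 2: 1 codewords.
  weight 3: 1 codewords.
Minimum distance d = smallest w > 0 with A_w > 0 = 1.
Sanity: Σ A_w = 4 = 2^2 = 4 ✓.


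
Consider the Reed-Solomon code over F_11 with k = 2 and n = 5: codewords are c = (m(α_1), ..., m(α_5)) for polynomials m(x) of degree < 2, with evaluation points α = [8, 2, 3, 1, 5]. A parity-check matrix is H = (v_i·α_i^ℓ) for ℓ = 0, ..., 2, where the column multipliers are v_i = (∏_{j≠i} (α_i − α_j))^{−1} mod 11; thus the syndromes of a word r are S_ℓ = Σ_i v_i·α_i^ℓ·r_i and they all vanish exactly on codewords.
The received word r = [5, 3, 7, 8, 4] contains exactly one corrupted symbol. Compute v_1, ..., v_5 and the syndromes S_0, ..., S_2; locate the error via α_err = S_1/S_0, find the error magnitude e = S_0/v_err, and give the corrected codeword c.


S = (9, 9, 9), error at position 4, error magnitude e = 9, c = [5, 3, 7, 10, 4].

Step 1: column multipliers v_i = (∏_{j≠i}(α_i − α_j))^{−1} mod 11.
  i = 1 (α = 8): (8−2)(8−3)(8−1)(8−5) = 6·5·7·3 = 630 ≡ 3, so v_1 = 3^{−1} = 4 (mod 11).
  i = 2 (α = 2): (2−8)(2−3)(2−1)(2−5) = (−6)·(−1)·1·(−3) = −18 ≡ 4, so v_2 = 4^{−1} = 3 (mod 11).
  i = 3 (α = 3): (3−8)(3−2)(3−1)(3−5) = (−5)·1·2·(−2) = 20 ≡ 9, so v_3 = 9^{−1} = 5 (mod 11).
  i = 4 (α = 1): (1−8)(1−2)(1−3)(1−5) = (−7)·(−1)·(−2)·(−4) = 56 ≡ 1, so v_4 = 1^{−1} = 1 (mod 11).
  i = 5 (α = 5): (5−8)(5−2)(5−3)(5−1) = (−3)·3·2·4 = −72 ≡ 5, so v_5 = 5^{−1} = 9 (mod 11).
  v = [4, 3, 5, 1, 9].
Step 2: syndromes of r = [5, 3, 7, 8, 4] (all sums mod 11).
  S_0 = Σ v_i r_i = 4·5 + 3·3 + 5·7 + 1·8 + 9·4 = 108 ≡ 9.
  S_1 = Σ v_i α_i r_i = 4·8·5 + 3·2·3 + 5·3·7 + 1·1·8 + 9·5·4 = 471 ≡ 9.
  α_i^2 mod 11 = [9, 4, 9, 1, 3].
  S_2 = Σ v_i α_i^2 r_i = 4·9·5 + 3·4·3 + 5·9·7 + 1·1·8 + 9·3·4 = 647 ≡ 9.
  S = (9, 9, 9) ≠ 0, so r is not a codeword (an error is present).
Step 3: locate the error. For a single error e at position i, S_ℓ = v_i·e·α_i^ℓ, so α_err = S_1/S_0.
  S_0^{−1} = 9^{−1} = 5 (mod 11), so α_err = 9·5 = 45 ≡ 1 = α_4. Error position i = 4.
  Consistency check: S_2/S_1 = 9·5 = 45 ≡ 1 = α_err ✓ (single-error assumption holds).
Step 4: error magnitude e = S_0/v_4 = S_0·∏_{j≠4}(α_4 − α_j) = 9·1 = 9 ≡ 9 (mod 11).
Step 5: correct position 4: c_4 = r_4 − e = 8 − 9 ≡ 10 (mod 11). Hence c = [5, 3, 7, 10, 4].
  Check: interpolating c through the α_i gives m(x) = 6 + 4·x (degree < 2) with m(α_i) = c_i for every i, so c is indeed a codeword.


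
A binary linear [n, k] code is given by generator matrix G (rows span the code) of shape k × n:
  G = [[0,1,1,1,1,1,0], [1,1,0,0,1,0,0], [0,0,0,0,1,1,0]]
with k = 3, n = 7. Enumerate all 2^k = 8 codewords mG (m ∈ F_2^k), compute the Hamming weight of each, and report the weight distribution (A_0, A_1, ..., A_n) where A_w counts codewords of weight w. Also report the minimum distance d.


Weight distribution: A_0 = 1, A_2 = 1, A_3 = 3, A_4 = 2, A_5 = 1. Minimum distance d = 2.

Enumerate all 2^3 = 8 messages m ∈ F_2^3.
For each, compute codeword c = mG in F_2^7, then tally its weight.
  m = 000 → c = 0000000, weight = 0.
  m = 100 → c = 0111110, weight = 5.
  m = 010 → c = 1100100, weight = 3.
  m = 110 → c = 1011010, weight = 4.
  m = 001 → c = 0000110, weight = 2.
  m = 101 → c = 0111000, weight = 3.
  m = 011 → c = 1100010, weight = 3.
  m = 111 → c = 1011100, weight = 4.
Tally weights:
  weight 0: 1 codewords.
  weight 2: 1 codewords.
  weight 3: 3 codewords.
  weight 4: 2 codewords.
  weight 5: 1 codewords.
Minimum distance d = smallest w > 0 with A_w > 0 = 2.
Sanity: Σ A_w = 8 = 2^3 = 8 ✓.


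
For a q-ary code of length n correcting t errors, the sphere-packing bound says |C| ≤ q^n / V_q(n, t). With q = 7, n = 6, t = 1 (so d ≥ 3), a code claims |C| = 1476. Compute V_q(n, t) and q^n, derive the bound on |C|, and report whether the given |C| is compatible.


V_q(n, t) = 37, q^n = 117649, Hamming bound = 3179, |C| = 1476 ≤ bound (satisfied).

Step 1: Compute V_q(n, t) = Σ_{j=0}^1 C(n, j) (q−1)^j.
  j = 0: C(6,0)·(6)^0 = 1·1 = 1.
  j = 1: C(6,1)·(6)^1 = 6·6 = 36.
  V_q(n, t) = 1 + 36 = 37.
Step 2: q^n = 7^6 = 117649.
Step 3: Hamming bound ⌊q^n / V_q(n,t)⌋ = ⌊117649/37⌋ = 3179.
Step 4: Compare |C| = 1476 to 3179: satisfied.
The claimed |C| lies below the Hamming bound.


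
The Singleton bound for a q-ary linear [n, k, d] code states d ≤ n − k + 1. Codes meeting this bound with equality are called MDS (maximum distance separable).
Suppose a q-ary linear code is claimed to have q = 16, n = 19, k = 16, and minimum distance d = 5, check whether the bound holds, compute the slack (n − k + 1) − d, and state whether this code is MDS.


Singleton RHS = n − k + 1 = 4, slack = -1, bound violated (no such code; not MDS).

Singleton bound: d ≤ n − k + 1.
Here n = 19, k = 16, so n − k + 1 = 4.
Given d = 5, check d ≤ 4: NO.
Slack = (n − k + 1) − d = -1.
The slack is negative: d = 5 exceeds n − k + 1 = 4 by 1, so the Singleton bound is violated and no linear [19, 16, 5]_16 code can exist. In particular it is not MDS (MDS requires d = n − k + 1 exactly).
Description: the claimed parameters are [19, 16, 5]_16; such a code would be impossible (violates the Singleton bound).


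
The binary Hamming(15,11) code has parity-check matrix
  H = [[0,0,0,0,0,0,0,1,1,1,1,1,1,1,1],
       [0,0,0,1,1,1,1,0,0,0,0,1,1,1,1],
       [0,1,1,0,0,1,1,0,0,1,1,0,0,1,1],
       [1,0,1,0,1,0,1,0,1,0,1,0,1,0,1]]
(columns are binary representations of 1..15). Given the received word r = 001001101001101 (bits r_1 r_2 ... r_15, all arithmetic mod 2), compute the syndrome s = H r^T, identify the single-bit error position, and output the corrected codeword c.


s = (0, 1, 0, 1)^T, error position = 5, corrected codeword c = 001011101001101

Compute s = H r^T mod 2 one row at a time:
  s_1 = 0 + 1 + 0 + 0 + 1 + 1 + 0 + 1 = 4 ≡ 0 (mod 2).
  s_2 = 0 + 0 + 1 + 1 + 1 + 1 + 0 + 1 = 5 ≡ 1 (mod 2).
  s_3 = 0 + 1 + 1 + 1 + 0 + 0 + 0 + 1 = 4 ≡ 0 (mod 2).
  s_4 = 0 + 1 + 0 + 1 + 1 + 0 + 1 + 1 = 5 ≡ 1 (mod 2).
s = (0, 1, 0, 1)^T — this equals column 5 of H (binary 0101), so error is at position 5.
Correct: flip bit 5 of r = 001001101001101 to get c = 001011101001101.


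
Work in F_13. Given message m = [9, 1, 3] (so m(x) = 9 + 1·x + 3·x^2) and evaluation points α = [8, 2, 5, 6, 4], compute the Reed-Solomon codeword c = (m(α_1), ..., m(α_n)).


c = [1, 10, 11, 6, 9]

Message polynomial: m(x) = 9 + 1·x + 3·x^2 (mod 13).
For each evaluation point α_i, compute m(α_i) mod 13:
  α_1 = 8: Horner steps 3 → 12 → 1, so m(8) = 1.
  α_2 = 2: Horner steps 3 → 7 → 10, so m(2) = 10.
  α_3 = 5: Horner steps 3 → 3 → 11, so m(5) = 11.
  α_4 = 6: Horner steps 3 → 6 → 6, so m(6) = 6.
  α_5 = 4: Horner steps 3 → 0 → 9, so m(4) = 9.
Codeword c = [1, 10, 11, 6, 9] ∈ F_13^5.


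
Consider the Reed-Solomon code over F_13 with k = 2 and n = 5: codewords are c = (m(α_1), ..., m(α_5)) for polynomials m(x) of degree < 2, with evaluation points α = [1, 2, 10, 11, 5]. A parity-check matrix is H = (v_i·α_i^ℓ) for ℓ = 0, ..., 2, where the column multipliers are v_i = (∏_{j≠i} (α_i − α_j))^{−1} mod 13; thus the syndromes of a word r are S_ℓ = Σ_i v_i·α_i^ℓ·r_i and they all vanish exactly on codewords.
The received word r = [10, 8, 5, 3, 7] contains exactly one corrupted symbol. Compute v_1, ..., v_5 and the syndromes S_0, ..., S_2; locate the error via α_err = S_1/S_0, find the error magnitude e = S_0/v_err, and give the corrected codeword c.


S = (2, 10, 11), error at position 5, error magnitude e = 5, c = [10, 8, 5, 3, 2].

Step 1: column multipliers v_i = (∏_{j≠i}(α_i − α_j))^{−1} mod 13.
  i = 1 (α = 1): (1−2)(1−10)(1−11)(1−5) = (−1)·(−9)·(−10)·(−4) = 360 ≡ 9, so v_1 = 9^{−1} = 3 (mod 13).
  i = 2 (α = 2): (2−1)(2−10)(2−11)(2−5) = 1·(−8)·(−9)·(−3) = −216 ≡ 5, so v_2 = 5^{−1} = 8 (mod 13).
  i = 3 (α = 10): (10−1)(10−2)(10−11)(10−5) = 9·8·(−1)·5 = −360 ≡ 4, so v_3 = 4^{−1} = 10 (mod 13).
  i = 4 (α = 11): (11−1)(11−2)(11−10)(11−5) = 10·9·1·6 = 540 ≡ 7, so v_4 = 7^{−1} = 2 (mod 13).
  i = 5 (α = 5): (5−1)(5−2)(5−10)(5−11) = 4·3·(−5)·(−6) = 360 ≡ 9, so v_5 = 9^{−1} = 3 (mod 13).
  v = [3, 8, 10, 2, 3].
Step 2: syndromes of r = [10, 8, 5, 3, 7] (all sums mod 13).
  S_0 = Σ v_i r_i = 3·10 + 8·8 + 10·5 + 2·3 + 3·7 = 171 ≡ 2.
  S_1 = Σ v_i α_i r_i = 3·1·10 + 8·2·8 + 10·10·5 + 2·11·3 + 3·5·7 = 829 ≡ 10.
  α_i^2 mod 13 = [1, 4, 9, 4, 12].
  S_2 = Σ v_i α_i^2 r_i = 3·1·10 + 8·4·8 + 10·9·5 + 2·4·3 + 3·12·7 = 1012 ≡ 11.
  S = (2, 10, 11) ≠ 0, so r is not a codeword (an error is present).
Step 3: locate the error. For a single error e at position i, S_ℓ = v_i·e·α_i^ℓ, so α_err = S_1/S_0.
  S_0^{−1} = 2^{−1} = 7 (mod 13), so α_err = 10·7 = 70 ≡ 5 = α_5. Error position i = 5.
  Consistency check: S_2/S_1 = 11·4 = 44 ≡ 5 = α_err ✓ (single-error assumption holds).
Step 4: error magnitude e = S_0/v_5 = S_0·∏_{j≠5}(α_5 − α_j) = 2·9 = 18 ≡ 5 (mod 13).
Step 5: correct position 5: c_5 = r_5 − e = 7 − 5 ≡ 2 (mod 13). Hence c = [10, 8, 5, 3, 2].
  Check: interpolating c through the α_i gives m(x) = 12 + 11·x (degree < 2) with m(α_i) = c_i for every i, so c is indeed a codeword.


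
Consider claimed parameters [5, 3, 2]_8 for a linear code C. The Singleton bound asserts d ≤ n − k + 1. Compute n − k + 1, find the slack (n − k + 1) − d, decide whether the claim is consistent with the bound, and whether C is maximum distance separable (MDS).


Singleton RHS = n − k + 1 = 3, slack = 1, bound satisfied, not MDS.

Singleton bound: d ≤ n − k + 1.
Here n = 5, k = 3, so n − k + 1 = 3.
Given d = 2, check d ≤ 3: YES.
Slack = (n − k + 1) − d = 1.
The code is NOT MDS (slack = 1 > 0).
Description: the claimed parameters are [5, 3, 2]_8; such a code would be non-MDS.


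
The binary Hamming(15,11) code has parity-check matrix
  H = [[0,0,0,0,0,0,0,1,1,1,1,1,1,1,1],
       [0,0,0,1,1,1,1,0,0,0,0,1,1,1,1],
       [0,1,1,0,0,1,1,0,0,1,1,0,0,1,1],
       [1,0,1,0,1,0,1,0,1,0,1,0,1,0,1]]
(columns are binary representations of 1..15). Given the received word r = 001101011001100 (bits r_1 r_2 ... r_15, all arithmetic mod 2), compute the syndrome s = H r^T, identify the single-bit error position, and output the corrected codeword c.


s = (0, 0, 0, 1)^T, error position = 1, corrected codeword c = 101101011001100

Compute s = H r^T mod 2 one row at a time:
  s_1 = 1 + 1 + 0 + 0 + 1 + 1 + 0 + 0 = 4 ≡ 0 (mod 2).
  s_2 = 1 + 0 + 1 + 0 + 1 + 1 + 0 + 0 = 4 ≡ 0 (mod 2).
  s_3 = 0 + 1 + 1 + 0 + 0 + 0 + 0 + 0 = 2 ≡ 0 (mod 2).
  s_4 = 0 + 1 + 0 + 0 + 1 + 0 + 1 + 0 = 3 ≡ 1 (mod 2).
s = (0, 0, 0, 1)^T — this equals column 1 of H (binary 0001), so error is at position 1.
Correct: flip bit 1 of r = 001101011001100 to get c = 101101011001100.


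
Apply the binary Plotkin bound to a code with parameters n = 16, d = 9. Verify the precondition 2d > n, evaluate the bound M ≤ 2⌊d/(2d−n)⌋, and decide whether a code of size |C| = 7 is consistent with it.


Plotkin bound M ≤ 8; given |C| = 7 ≤ bound (satisfied).

Check applicability: 2d = 18, n = 16.
2d − n = 2 > 0, so Plotkin applies.
Compute d/(2d−n) = 9/2 ≈ 4.5000.
⌊d/(2d−n)⌋ = 4.
Plotkin bound: M ≤ 2·4 = 8.
Given |C| = 7, check: satisfied.
This |C| is below the Plotkin bound.


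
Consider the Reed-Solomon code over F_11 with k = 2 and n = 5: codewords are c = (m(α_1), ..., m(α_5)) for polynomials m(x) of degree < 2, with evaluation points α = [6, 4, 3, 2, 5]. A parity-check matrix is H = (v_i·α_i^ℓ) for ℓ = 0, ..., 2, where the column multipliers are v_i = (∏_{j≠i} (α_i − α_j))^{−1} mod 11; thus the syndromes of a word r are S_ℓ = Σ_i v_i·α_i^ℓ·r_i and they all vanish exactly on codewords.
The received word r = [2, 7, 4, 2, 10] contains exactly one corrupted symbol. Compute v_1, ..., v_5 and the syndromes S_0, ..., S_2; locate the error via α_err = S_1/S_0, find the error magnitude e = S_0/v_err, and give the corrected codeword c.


S = (6, 1, 2), error at position 4, error magnitude e = 1, c = [2, 7, 4, 1, 10].

Step 1: column multipliers v_i = (∏_{j≠i}(α_i − α_j))^{−1} mod 11.
  i = 1 (α = 6): (6−4)(6−3)(6−2)(6−5) = 2·3·4·1 = 24 ≡ 2, so v_1 = 2^{−1} = 6 (mod 11).
  i = 2 (α = 4): (4−6)(4−3)(4−2)(4−5) = (−2)·1·2·(−1) = 4 ≡ 4, so v_2 = 4^{−1} = 3 (mod 11).
  i = 3 (α = 3): (3−6)(3−4)(3−2)(3−5) = (−3)·(−1)·1·(−2) = −6 ≡ 5, so v_3 = 5^{−1} = 9 (mod 11).
  i = 4 (α = 2): (2−6)(2−4)(2−3)(2−5) = (−4)·(−2)·(−1)·(−3) = 24 ≡ 2, so v_4 = 2^{−1} = 6 (mod 11).
  i = 5 (α = 5): (5−6)(5−4)(5−3)(5−2) = (−1)·1·2·3 = −6 ≡ 5, so v_5 = 5^{−1} = 9 (mod 11).
  v = [6, 3, 9, 6, 9].
Step 2: syndromes of r = [2, 7, 4, 2, 10] (all sums mod 11).
  S_0 = Σ v_i r_i = 6·2 + 3·7 + 9·4 + 6·2 + 9·10 = 171 ≡ 6.
  S_1 = Σ v_i α_i r_i = 6·6·2 + 3·4·7 + 9·3·4 + 6·2·2 + 9·5·10 = 738 ≡ 1.
  α_i^2 mod 11 = [3, 5, 9, 4, 3].
  S_2 = Σ v_i α_i^2 r_i = 6·3·2 + 3·5·7 + 9·9·4 + 6·4·2 + 9·3·10 = 783 ≡ 2.
  S = (6, 1, 2) ≠ 0, so r is not a codeword (an error is present).
Step 3: locate the error. For a single error e at position i, S_ℓ = v_i·e·α_i^ℓ, so α_err = S_1/S_0.
  S_0^{−1} = 6^{−1} = 2 (mod 11), so α_err = 1·2 = 2 ≡ 2 = α_4. Error position i = 4.
  Consistency check: S_2/S_1 = 2·1 = 2 ≡ 2 = α_err ✓ (single-error assumption holds).
Step 4: error magnitude e = S_0/v_4 = S_0·∏_{j≠4}(α_4 − α_j) = 6·2 = 12 ≡ 1 (mod 11).
Step 5: correct position 4: c_4 = r_4 − e = 2 − 1 ≡ 1 (mod 11). Hence c = [2, 7, 4, 1, 10].
  Check: interpolating c through the α_i gives m(x) = 6 + 3·x (degree < 2) with m(α_i) = c_i for every i, so c is indeed a codeword.


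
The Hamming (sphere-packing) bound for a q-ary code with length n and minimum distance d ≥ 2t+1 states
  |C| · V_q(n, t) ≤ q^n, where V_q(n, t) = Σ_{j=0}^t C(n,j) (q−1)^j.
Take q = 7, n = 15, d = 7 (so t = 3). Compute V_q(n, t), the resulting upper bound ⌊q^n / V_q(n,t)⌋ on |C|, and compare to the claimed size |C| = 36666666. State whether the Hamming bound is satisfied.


V_q(n, t) = 102151, q^n = 4747561509943, Hamming bound = 46475918, |C| = 36666666 ≤ bound (satisfied).

Step 1: Compute V_q(n, t) = Σ_{j=0}^3 C(n, j) (q−1)^j.
  j = 0: C(15,0)·(6)^0 = 1·1 = 1.
  j = 1: C(15,1)·(6)^1 = 15·6 = 90.
  j = 2: C(15,2)·(6)^2 = 105·36 = 3780.
  j = 3: C(15,3)·(6)^3 = 455·216 = 98280.
  V_q(n, t) = 1 + 90 + 3780 + 98280 = 102151.
Step 2: q^n = 7^15 = 4747561509943.
Step 3: Hamming bound ⌊q^n / V_q(n,t)⌋ = ⌊4747561509943/102151⌋ = 46475918.
Step 4: Compare |C| = 36666666 to 46475918: satisfied.
The claimed |C| lies below the Hamming bound.


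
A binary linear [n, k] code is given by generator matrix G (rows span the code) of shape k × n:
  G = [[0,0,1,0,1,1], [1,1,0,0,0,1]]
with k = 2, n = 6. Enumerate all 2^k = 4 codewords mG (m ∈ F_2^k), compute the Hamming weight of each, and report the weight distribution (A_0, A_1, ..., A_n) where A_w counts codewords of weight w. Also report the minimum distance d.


Weight distribution: A_0 = 1, A_3 = 2, A_4 = 1. Minimum distance d = 3.

Enumerate all 2^2 = 4 messages m ∈ F_2^2.
For each, compute codeword c = mG in F_2^6, then tally its weight.
  m = 00 → c = 000000, weight = 0.
  m = 10 → c = 001011, weight = 3.
  m = 01 → c = 110001, weight = 3.
  m = 11 → c = 111010, weight = 4.
Tally weights:
  weight 0: 1 codewords.
  weight 3: 2 codewords.
  weight 4: 1 codewords.
Minimum distance d = smallest w > 0 with A_w > 0 = 3.
Sanity: Σ A_w = 4 = 2^2 = 4 ✓.


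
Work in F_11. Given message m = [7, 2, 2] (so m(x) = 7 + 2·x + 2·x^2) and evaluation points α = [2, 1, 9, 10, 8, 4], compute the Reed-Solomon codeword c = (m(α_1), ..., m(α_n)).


c = [8, 0, 0, 7, 8, 3]

Message polynomial: m(x) = 7 + 2·x + 2·x^2 (mod 11).
For each evaluation point α_i, compute m(α_i) mod 11:
  α_1 = 2: Horner steps 2 → 6 → 8, so m(2) = 8.
  α_2 = 1: Horner steps 2 → 4 → 0, so m(1) = 0.
  α_3 = 9: Horner steps 2 → 9 → 0, so m(9) = 0.
  α_4 = 10: Horner steps 2 → 0 → 7, so m(10) = 7.
  α_5 = 8: Horner steps 2 → 7 → 8, so m(8) = 8.
  α_6 = 4: Horner steps 2 → 10 → 3, so m(4) = 3.
Codeword c = [8, 0, 0, 7, 8, 3] ∈ F_11^6.


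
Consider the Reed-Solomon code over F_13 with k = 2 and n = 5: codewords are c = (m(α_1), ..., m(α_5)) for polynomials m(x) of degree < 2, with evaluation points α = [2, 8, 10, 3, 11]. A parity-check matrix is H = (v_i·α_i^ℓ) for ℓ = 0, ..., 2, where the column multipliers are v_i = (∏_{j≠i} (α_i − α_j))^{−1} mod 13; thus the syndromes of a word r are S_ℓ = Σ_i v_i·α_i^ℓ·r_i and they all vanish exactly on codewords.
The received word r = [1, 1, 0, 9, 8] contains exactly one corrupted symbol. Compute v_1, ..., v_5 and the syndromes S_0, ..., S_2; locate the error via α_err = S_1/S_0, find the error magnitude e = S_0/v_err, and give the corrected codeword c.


S = (11, 10, 2), error at position 2, error magnitude e = 4, c = [1, 10, 0, 9, 8].

Step 1: column multipliers v_i = (∏_{j≠i}(α_i − α_j))^{−1} mod 13.
  i = 1 (α = 2): (2−8)(2−10)(2−3)(2−11) = (−6)·(−8)·(−1)·(−9) = 432 ≡ 3, so v_1 = 3^{−1} = 9 (mod 13).
  i = 2 (α = 8): (8−2)(8−10)(8−3)(8−11) = 6·(−2)·5·(−3) = 180 ≡ 11, so v_2 = 11^{−1} = 6 (mod 13).
  i = 3 (α = 10): (10−2)(10−8)(10−3)(10−11) = 8·2·7·(−1) = −112 ≡ 5, so v_3 = 5^{−1} = 8 (mod 13).
  i = 4 (α = 3): (3−2)(3−8)(3−10)(3−11) = 1·(−5)·(−7)·(−8) = −280 ≡ 6, so v_4 = 6^{−1} = 11 (mod 13).
  i = 5 (α = 11): (11−2)(11−8)(11−10)(11−3) = 9·3·1·8 = 216 ≡ 8, so v_5 = 8^{−1} = 5 (mod 13).
  v = [9, 6, 8, 11, 5].
Step 2: syndromes of r = [1, 1, 0, 9, 8] (all sums mod 13).
  S_0 = Σ v_i r_i = 9·1 + 6·1 + 8·0 + 11·9 + 5·8 = 154 ≡ 11.
  S_1 = Σ v_i α_i r_i = 9·2·1 + 6·8·1 + 8·10·0 + 11·3·9 + 5·11·8 = 803 ≡ 10.
  α_i^2 mod 13 = [4, 12, 9, 9, 4].
  S_2 = Σ v_i α_i^2 r_i = 9·4·1 + 6·12·1 + 8·9·0 + 11·9·9 + 5·4·8 = 1159 ≡ 2.
  S = (11, 10, 2) ≠ 0, so r is not a codeword (an error is present).
Step 3: locate the error. For a single error e at position i, S_ℓ = v_i·e·α_i^ℓ, so α_err = S_1/S_0.
  S_0^{−1} = 11^{−1} = 6 (mod 13), so α_err = 10·6 = 60 ≡ 8 = α_2. Error position i = 2.
  Consistency check: S_2/S_1 = 2·4 = 8 ≡ 8 = α_err ✓ (single-error assumption holds).
Step 4: error magnitude e = S_0/v_2 = S_0·∏_{j≠2}(α_2 − α_j) = 11·11 = 121 ≡ 4 (mod 13).
Step 5: correct position 2: c_2 = r_2 − e = 1 − 4 ≡ 10 (mod 13). Hence c = [1, 10, 0, 9, 8].
  Check: interpolating c through the α_i gives m(x) = 11 + 8·x (degree < 2) with m(α_i) = c_i for every i, so c is indeed a codeword.


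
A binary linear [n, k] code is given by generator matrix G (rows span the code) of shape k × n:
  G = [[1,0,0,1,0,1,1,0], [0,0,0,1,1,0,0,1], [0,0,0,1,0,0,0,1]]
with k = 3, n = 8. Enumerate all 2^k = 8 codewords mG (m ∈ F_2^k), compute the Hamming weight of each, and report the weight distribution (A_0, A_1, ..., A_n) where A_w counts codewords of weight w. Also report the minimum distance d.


Weight distribution: A_0 = 1, A_1 = 1, A_2 = 1, A_3 = 1, A_4 = 2, A_5 = 2. Minimum distance d = 1.

Enumerate all 2^3 = 8 messages m ∈ F_2^3.
For each, compute codeword c = mG in F_2^8, then tally its weight.
  m = 000 → c = 00000000, weight = 0.
  m = 100 → c = 10010110, weight = 4.
  m = 010 → c = 00011001, weight = 3.
  m = 110 → c = 10001111, weight = 5.
  m = 001 → c = 00010001, weight = 2.
  m = 101 → c = 10000111, weight = 4.
  m = 011 → c = 00001000, weight = 1.
  m = 111 → c = 10011110, weight = 5.
Tally weights:
  weight 0: 1 codewords.
  weight 1: 1 codewords.
  weight 2: 1 codewords.
  weight 3: 1 codewords.
  weight 4: 2 codewords.
  weight 5: 2 codewords.
Minimum distance d = smallest w > 0 with A_w > 0 = 1.
Sanity: Σ A_w = 8 = 2^3 = 8 ✓.


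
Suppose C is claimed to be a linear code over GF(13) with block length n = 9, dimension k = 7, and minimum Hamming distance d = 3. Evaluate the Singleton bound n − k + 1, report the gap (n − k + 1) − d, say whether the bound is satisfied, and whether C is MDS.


Singleton RHS = n − k + 1 = 3, slack = 0, bound satisfied, MDS.

Singleton bound: d ≤ n − k + 1.
Here n = 9, k = 7, so n − k + 1 = 3.
Given d = 3, check d ≤ 3: YES.
Slack = (n − k + 1) − d = 0.
The code is MDS (slack = 0).
Description: the claimed parameters are [9, 7, 3]_13; such a code would be MDS (meets Singleton bound).


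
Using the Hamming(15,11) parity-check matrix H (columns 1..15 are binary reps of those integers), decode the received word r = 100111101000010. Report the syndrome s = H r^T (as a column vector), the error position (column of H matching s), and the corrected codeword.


s = (0, 1, 1, 0)^T, error position = 6, corrected codeword c = 100110101000010

Compute s = H r^T mod 2 one row at a time:
  s_1 = 0 + 1 + 0 + 0 + 0 + 0 + 1 + 0 = 2 ≡ 0 (mod 2).
  s_2 = 1 + 1 + 1 + 1 + 0 + 0 + 1 + 0 = 5 ≡ 1 (mod 2).
  s_3 = 0 + 0 + 1 + 1 + 0 + 0 + 1 + 0 = 3 ≡ 1 (mod 2).
  s_4 = 1 + 0 + 1 + 1 + 1 + 0 + 0 + 0 = 4 ≡ 0 (mod 2).
s = (0, 1, 1, 0)^T — this equals column 6 of H (binary 0110), so error is at position 6.
Correct: flip bit 6 of r = 100111101000010 to get c = 100110101000010.


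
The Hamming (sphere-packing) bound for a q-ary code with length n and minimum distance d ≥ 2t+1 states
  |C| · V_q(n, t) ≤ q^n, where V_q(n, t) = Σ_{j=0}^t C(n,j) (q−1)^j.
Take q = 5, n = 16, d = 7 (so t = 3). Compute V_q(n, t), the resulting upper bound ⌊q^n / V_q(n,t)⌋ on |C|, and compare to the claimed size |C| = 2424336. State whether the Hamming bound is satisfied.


V_q(n, t) = 37825, q^n = 152587890625, Hamming bound = 4034048, |C| = 2424336 ≤ bound (satisfied).

Step 1: Compute V_q(n, t) = Σ_{j=0}^3 C(n, j) (q−1)^j.
  j = 0: C(16,0)·(4)^0 = 1·1 = 1.
  j = 1: C(16,1)·(4)^1 = 16·4 = 64.
  j = 2: C(16,2)·(4)^2 = 120·16 = 1920.
  j = 3: C(16,3)·(4)^3 = 560·64 = 35840.
  V_q(n, t) = 1 + 64 + 1920 + 35840 = 37825.
Step 2: q^n = 5^16 = 152587890625.
Step 3: Hamming bound ⌊q^n / V_q(n,t)⌋ = ⌊152587890625/37825⌋ = 4034048.
Step 4: Compare |C| = 2424336 to 4034048: satisfied.
The claimed |C| lies below the Hamming bound.


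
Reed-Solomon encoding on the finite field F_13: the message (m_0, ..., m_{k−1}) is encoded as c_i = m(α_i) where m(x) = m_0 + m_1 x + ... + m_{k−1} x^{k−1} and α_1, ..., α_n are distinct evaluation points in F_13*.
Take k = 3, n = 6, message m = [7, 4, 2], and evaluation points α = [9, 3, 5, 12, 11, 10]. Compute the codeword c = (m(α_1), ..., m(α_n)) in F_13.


c = [10, 11, 12, 5, 7, 0]

Message polynomial: m(x) = 7 + 4·x + 2·x^2 (mod 13).
For each evaluation point α_i, compute m(α_i) mod 13:
  α_1 = 9: Horner steps 2 → 9 → 10, so m(9) = 10.
  α_2 = 3: Horner steps 2 → 10 → 11, so m(3) = 11.
  α_3 = 5: Horner steps 2 → 1 → 12, so m(5) = 12.
  α_4 = 12: Horner steps 2 → 2 → 5, so m(12) = 5.
  α_5 = 11: Horner steps 2 → 0 → 7, so m(11) = 7.
  α_6 = 10: Horner steps 2 → 11 → 0, so m(10) = 0.
Codeword c = [10, 11, 12, 5, 7, 0] ∈ F_13^6.


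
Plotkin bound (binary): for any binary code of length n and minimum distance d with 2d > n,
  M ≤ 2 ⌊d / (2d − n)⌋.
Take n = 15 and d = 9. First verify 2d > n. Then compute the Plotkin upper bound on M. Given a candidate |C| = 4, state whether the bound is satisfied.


Plotkin bound M ≤ 6; given |C| = 4 ≤ bound (satisfied).

Check applicability: 2d = 18, n = 15.
2d − n = 3 > 0, so Plotkin applies.
Compute d/(2d−n) = 9/3 ≈ 3.0000.
⌊d/(2d−n)⌋ = 3.
Plotkin bound: M ≤ 2·3 = 6.
Given |C| = 4, check: satisfied.
This |C| is below the Plotkin bound.


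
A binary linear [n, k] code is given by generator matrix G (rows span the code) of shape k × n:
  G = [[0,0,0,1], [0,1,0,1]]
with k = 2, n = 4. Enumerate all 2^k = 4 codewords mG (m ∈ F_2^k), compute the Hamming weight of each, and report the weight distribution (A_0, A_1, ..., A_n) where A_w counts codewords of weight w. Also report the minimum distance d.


Weight distribution: A_0 = 1, A_1 = 2, A_2 = 1. Minimum distance d = 1.

Enumerate all 2^2 = 4 messages m ∈ F_2^2.
For each, compute codeword c = mG in F_2^4, then tally its weight.
  m = 00 → c = 0000, weight = 0.
  m = 10 → c = 0001, weight = 1.
  m = 01 → c = 0101, weight = 2.
  m = 11 → c = 0100, weight = 1.
Tally weights:
  weight 0: 1 codewords.
  weight 1: 2 codewords.
  weight 2: 1 codewords.
Minimum distance d = smallest w > 0 with A_w > 0 = 1.
Sanity: Σ A_w = 4 = 2^2 = 4 ✓.


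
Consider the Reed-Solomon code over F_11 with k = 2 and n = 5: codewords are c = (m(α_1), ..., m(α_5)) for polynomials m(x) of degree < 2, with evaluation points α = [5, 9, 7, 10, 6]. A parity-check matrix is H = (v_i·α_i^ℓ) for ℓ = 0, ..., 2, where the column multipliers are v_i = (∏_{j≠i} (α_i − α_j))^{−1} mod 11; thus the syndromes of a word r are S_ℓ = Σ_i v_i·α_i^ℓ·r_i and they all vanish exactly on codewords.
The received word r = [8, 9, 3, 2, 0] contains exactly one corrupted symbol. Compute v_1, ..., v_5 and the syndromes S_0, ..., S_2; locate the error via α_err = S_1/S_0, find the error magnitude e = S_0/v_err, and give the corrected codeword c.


S = (9, 2, 9), error at position 4, error magnitude e = 1, c = [8, 9, 3, 1, 0].

Step 1: column multipliers v_i = (∏_{j≠i}(α_i − α_j))^{−1} mod 11.
  i = 1 (α = 5): (5−9)(5−7)(5−10)(5−6) = (−4)·(−2)·(−5)·(−1) = 40 ≡ 7, so v_1 = 7^{−1} = 8 (mod 11).
  i = 2 (α = 9): (9−5)(9−7)(9−10)(9−6) = 4·2·(−1)·3 = −24 ≡ 9, so v_2 = 9^{−1} = 5 (mod 11).
  i = 3 (α = 7): (7−5)(7−9)(7−10)(7−6) = 2·(−2)·(−3)·1 = 12 ≡ 1, so v_3 = 1^{−1} = 1 (mod 11).
  i = 4 (α = 10): (10−5)(10−9)(10−7)(10−6) = 5·1·3·4 = 60 ≡ 5, so v_4 = 5^{−1} = 9 (mod 11).
  i = 5 (α = 6): (6−5)(6−9)(6−7)(6−10) = 1·(−3)·(−1)·(−4) = −12 ≡ 10, so v_5 = 10^{−1} = 10 (mod 11).
  v = [8, 5, 1, 9, 10].
Step 2: syndromes of r = [8, 9, 3, 2, 0] (all sums mod 11).
  S_0 = Σ v_i r_i = 8·8 + 5·9 + 1·3 + 9·2 + 10·0 = 130 ≡ 9.
  S_1 = Σ v_i α_i r_i = 8·5·8 + 5·9·9 + 1·7·3 + 9·10·2 + 10·6·0 = 926 ≡ 2.
  α_i^2 mod 11 = [3, 4, 5, 1, 3].
  S_2 = Σ v_i α_i^2 r_i = 8·3·8 + 5·4·9 + 1·5·3 + 9·1·2 + 10·3·0 = 405 ≡ 9.
  S = (9, 2, 9) ≠ 0, so r is not a codeword (an error is present).
Step 3: locate the error. For a single error e at position i, S_ℓ = v_i·e·α_i^ℓ, so α_err = S_1/S_0.
  S_0^{−1} = 9^{−1} = 5 (mod 11), so α_err = 2·5 = 10 ≡ 10 = α_4. Error position i = 4.
  Consistency check: S_2/S_1 = 9·6 = 54 ≡ 10 = α_err ✓ (single-error assumption holds).
Step 4: error magnitude e = S_0/v_4 = S_0·∏_{j≠4}(α_4 − α_j) = 9·5 = 45 ≡ 1 (mod 11).
Step 5: correct position 4: c_4 = r_4 − e = 2 − 1 ≡ 1 (mod 11). Hence c = [8, 9, 3, 1, 0].
  Check: interpolating c through the α_i gives m(x) = 4 + 3·x (degree < 2) with m(α_i) = c_i for every i, so c is indeed a codeword.


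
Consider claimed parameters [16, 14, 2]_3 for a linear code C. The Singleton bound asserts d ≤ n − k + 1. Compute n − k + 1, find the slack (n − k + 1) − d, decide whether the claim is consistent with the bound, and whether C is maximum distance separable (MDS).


Singleton RHS = n − k + 1 = 3, slack = 1, bound satisfied, not MDS.

Singleton bound: d ≤ n − k + 1.
Here n = 16, k = 14, so n − k + 1 = 3.
Given d = 2, check d ≤ 3: YES.
Slack = (n − k + 1) − d = 1.
The code is NOT MDS (slack = 1 > 0).
Description: the claimed parameters are [16, 14, 2]_3; such a code would be non-MDS.


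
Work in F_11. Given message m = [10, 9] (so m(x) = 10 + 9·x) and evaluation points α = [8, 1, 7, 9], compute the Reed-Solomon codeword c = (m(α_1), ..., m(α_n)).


c = [5, 8, 7, 3]

Message polynomial: m(x) = 10 + 9·x (mod 11).
For each evaluation point α_i, compute m(α_i) mod 11:
  α_1 = 8: Horner steps 9 → 5, so m(8) = 5.
  α_2 = 1: Horner steps 9 → 8, so m(1) = 8.
  α_3 = 7: Horner steps 9 → 7, so m(7) = 7.
  α_4 = 9: Horner steps 9 → 3, so m(9) = 3.
Codeword c = [5, 8, 7, 3] ∈ F_11^4.


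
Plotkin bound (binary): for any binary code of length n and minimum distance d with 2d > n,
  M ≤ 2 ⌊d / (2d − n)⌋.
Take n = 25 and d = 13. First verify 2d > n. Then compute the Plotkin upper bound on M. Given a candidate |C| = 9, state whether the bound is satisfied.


Plotkin bound M ≤ 26; given |C| = 9 ≤ bound (satisfied).

Check applicability: 2d = 26, n = 25.
2d − n = 1 > 0, so Plotkin applies.
Compute d/(2d−n) = 13/1 ≈ 13.0000.
⌊d/(2d−n)⌋ = 13.
Plotkin bound: M ≤ 2·13 = 26.
Given |C| = 9, check: satisfied.
This |C| is below the Plotkin bound.


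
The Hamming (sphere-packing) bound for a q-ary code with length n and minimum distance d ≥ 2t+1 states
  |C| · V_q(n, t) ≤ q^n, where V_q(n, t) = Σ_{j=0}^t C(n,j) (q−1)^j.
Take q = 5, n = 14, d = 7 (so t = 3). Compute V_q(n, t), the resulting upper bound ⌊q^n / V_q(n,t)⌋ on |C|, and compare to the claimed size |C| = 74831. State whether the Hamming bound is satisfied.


V_q(n, t) = 24809, q^n = 6103515625, Hamming bound = 246020, |C| = 74831 ≤ bound (satisfied).

Step 1: Compute V_q(n, t) = Σ_{j=0}^3 C(n, j) (q−1)^j.
  j = 0: C(14,0)·(4)^0 = 1·1 = 1.
  j = 1: C(14,1)·(4)^1 = 14·4 = 56.
  j = 2: C(14,2)·(4)^2 = 91·16 = 1456.
  j = 3: C(14,3)·(4)^3 = 364·64 = 23296.
  V_q(n, t) = 1 + 56 + 1456 + 23296 = 24809.
Step 2: q^n = 5^14 = 6103515625.
Step 3: Hamming bound ⌊q^n / V_q(n,t)⌋ = ⌊6103515625/24809⌋ = 246020.
Step 4: Compare |C| = 74831 to 246020: satisfied.
The claimed |C| lies below the Hamming bound.


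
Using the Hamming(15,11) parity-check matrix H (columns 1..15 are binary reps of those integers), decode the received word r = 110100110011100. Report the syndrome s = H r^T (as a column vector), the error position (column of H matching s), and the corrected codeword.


s = (0, 0, 1, 0)^T, error position = 2, corrected codeword c = 100100110011100

Compute s = H r^T mod 2 one row at a time:
  s_1 = 1 + 0 + 0 + 1 + 1 + 1 + 0 + 0 = 4 ≡ 0 (mod 2).
  s_2 = 1 + 0 + 0 + 1 + 1 + 1 + 0 + 0 = 4 ≡ 0 (mod 2).
  s_3 = 1 + 0 + 0 + 1 + 0 + 1 + 0 + 0 = 3 ≡ 1 (mod 2).
  s_4 = 1 + 0 + 0 + 1 + 0 + 1 + 1 + 0 = 4 ≡ 0 (mod 2).
s = (0, 0, 1, 0)^T — this equals column 2 of H (binary 0010), so error is at position 2.
Correct: flip bit 2 of r = 110100110011100 to get c = 100100110011100.
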